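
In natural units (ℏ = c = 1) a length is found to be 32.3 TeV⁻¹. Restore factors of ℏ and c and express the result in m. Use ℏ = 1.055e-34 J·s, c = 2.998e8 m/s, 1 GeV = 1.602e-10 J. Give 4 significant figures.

A length is [E]⁻¹ in ℏ=c=1; restore one factor of ℏc.
1 GeV⁻¹ → ℏc × (1 GeV in J)⁻¹ = 1.974e-16 m.
Convert the energy scale: 32.3 TeV⁻¹ = 0.0323 GeV⁻¹.
Result: 0.0323 × 1.974e-16 = 6.377e-18 m.

6.377e-18 m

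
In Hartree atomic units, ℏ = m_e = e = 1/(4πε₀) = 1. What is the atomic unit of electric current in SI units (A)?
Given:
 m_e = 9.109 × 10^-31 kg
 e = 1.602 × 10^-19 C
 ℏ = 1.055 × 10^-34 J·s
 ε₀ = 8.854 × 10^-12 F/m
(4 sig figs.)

6.612 × 10^-3 A

The unique combination of the constants set to 1 with dimensions of current is I_au = e E_h/ℏ = m_e e⁵/((4πε₀)²ℏ³).
E_h = 4.354 × 10^-18 J
e·E_h/ℏ = 6.612 × 10^-3 A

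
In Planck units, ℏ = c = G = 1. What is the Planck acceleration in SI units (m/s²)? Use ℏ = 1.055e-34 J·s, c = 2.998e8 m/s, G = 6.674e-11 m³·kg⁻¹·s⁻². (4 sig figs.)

5.560e51 m/s²

The unique combination of the constants set to 1 with dimensions of acceleration is a_P = √(c⁷/(ℏG)).
  = √(3.092e103)
  = 5.560e51 m/s²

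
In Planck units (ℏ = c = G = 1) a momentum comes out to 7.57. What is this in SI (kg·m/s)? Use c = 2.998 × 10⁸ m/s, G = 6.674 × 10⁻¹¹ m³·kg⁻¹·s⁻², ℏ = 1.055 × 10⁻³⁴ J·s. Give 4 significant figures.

One Planck momentum: p_P = √(ℏc³/G) = 6.527 kg·m/s.
7.57 × 6.527 kg·m/s = 49.41 kg·m/s

49.41 kg·m/s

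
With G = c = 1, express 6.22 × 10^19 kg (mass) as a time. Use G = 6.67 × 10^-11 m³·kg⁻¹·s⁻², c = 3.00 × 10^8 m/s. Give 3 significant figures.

1.54 × 10^-16 s

Mass → time via G/c³.
6.22 × 10^19 kg × (G/c³) = 1.54 × 10^-16 s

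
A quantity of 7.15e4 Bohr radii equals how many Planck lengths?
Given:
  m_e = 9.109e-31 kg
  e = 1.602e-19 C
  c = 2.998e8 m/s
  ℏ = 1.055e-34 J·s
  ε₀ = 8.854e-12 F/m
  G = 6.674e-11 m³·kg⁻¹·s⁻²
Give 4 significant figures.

2.343e29

Bohr radius: a₀ = 4πε₀ℏ²/(m_e e²) = 5.297e-11 m
Planck length: ℓ_P = √(ℏG/c³) = 1.616e-35 m
7.15e4 × 5.297e-11 / 1.616e-35 = 2.343e29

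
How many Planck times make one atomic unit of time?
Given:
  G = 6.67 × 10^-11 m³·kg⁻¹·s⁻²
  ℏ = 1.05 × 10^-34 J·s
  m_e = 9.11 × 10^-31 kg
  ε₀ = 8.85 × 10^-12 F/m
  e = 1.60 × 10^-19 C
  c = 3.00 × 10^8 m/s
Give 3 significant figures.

4.47 × 10^26

atomic unit of time: τ_au = (4πε₀)²ℏ³/(m_e e⁴) = 2.40 × 10^-17 s
Planck time: t_P = √(ℏG/c⁵) = 5.37 × 10^-44 s
ratio = 2.40 × 10^-17 / 5.37 × 10^-44 = 4.47 × 10^26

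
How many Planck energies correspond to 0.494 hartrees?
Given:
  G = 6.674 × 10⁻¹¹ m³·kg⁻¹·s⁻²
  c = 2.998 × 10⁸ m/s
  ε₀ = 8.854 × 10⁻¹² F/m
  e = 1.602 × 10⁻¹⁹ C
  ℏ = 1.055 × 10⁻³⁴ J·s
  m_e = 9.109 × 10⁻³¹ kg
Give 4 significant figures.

hartree: E_h = m_e e⁴/(4πε₀ℏ)² = 4.354 × 10⁻¹⁸ J
Planck energy: E_P = √(ℏc⁵/G) = 1.957 × 10⁹ J
0.494 × 4.354 × 10⁻¹⁸ / 1.957 × 10⁹ = 1.099 × 10⁻²⁷

1.099 × 10⁻²⁷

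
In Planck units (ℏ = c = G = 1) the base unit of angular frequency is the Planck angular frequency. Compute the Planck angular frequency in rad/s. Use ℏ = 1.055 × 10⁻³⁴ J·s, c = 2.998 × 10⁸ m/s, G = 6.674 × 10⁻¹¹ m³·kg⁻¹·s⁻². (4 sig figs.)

1.855 × 10⁴³ rad/s

ω_P = √(c⁵/(ℏG))
  = √(3.440 × 10⁸⁶)
  = 1.855 × 10⁴³ rad/s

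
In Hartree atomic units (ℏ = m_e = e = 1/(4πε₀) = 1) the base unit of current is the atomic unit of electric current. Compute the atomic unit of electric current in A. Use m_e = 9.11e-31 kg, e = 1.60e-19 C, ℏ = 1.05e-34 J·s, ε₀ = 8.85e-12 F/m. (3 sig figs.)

6.67e-3 A

I_au = e E_h/ℏ = m_e e⁵/((4πε₀)²ℏ³)
E_h = 4.38e-18 J
e·E_h/ℏ = 6.67e-3 A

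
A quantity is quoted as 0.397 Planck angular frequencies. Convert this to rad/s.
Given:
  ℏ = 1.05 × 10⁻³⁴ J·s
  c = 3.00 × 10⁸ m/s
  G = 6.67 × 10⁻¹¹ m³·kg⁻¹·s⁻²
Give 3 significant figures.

One Planck angular frequency: ω_P = √(c⁵/(ℏG)) = 1.86 × 10⁴³ rad/s.
0.397 × 1.86 × 10⁴³ rad/s = 7.39 × 10⁴² rad/s

7.39 × 10⁴² rad/s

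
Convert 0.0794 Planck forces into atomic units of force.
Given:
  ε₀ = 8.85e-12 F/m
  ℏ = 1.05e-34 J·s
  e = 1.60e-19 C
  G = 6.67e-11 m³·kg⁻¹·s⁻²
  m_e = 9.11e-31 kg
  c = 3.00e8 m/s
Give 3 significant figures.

Planck force: F_P = c⁴/G = 1.21e44 N
atomic unit of force: F_au = E_h/a₀ = m_e²e⁶/((4πε₀)³ℏ⁴) = 8.33e-8 N
0.0794 × 1.21e44 / 8.33e-8 = 1.16e50

1.16e50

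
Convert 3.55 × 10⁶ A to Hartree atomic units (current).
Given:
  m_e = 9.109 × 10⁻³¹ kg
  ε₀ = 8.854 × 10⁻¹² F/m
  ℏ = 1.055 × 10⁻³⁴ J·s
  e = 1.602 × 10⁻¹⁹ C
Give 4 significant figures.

5.369 × 10⁸

atomic unit of electric current: I_au = e E_h/ℏ = m_e e⁵/((4πε₀)²ℏ³) = 6.612 × 10⁻³ A.
3.55 × 10⁶ / 6.612 × 10⁻³ = 5.369 × 10⁸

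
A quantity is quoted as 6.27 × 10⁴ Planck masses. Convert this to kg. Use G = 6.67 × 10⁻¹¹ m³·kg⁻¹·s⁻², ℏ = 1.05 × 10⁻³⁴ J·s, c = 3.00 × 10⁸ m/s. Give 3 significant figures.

1.36 × 10⁻³ kg

One Planck mass: m_P = √(ℏc/G) = 2.17 × 10⁻⁸ kg.
6.27 × 10⁴ × 2.17 × 10⁻⁸ kg = 1.36 × 10⁻³ kg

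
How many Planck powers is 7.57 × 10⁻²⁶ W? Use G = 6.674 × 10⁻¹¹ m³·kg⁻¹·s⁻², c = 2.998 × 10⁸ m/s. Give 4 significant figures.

Planck power: P_P = c⁵/G = 3.629 × 10⁵² W.
7.57 × 10⁻²⁶ / 3.629 × 10⁵² = 2.086 × 10⁻⁷⁸

2.086 × 10⁻⁷⁸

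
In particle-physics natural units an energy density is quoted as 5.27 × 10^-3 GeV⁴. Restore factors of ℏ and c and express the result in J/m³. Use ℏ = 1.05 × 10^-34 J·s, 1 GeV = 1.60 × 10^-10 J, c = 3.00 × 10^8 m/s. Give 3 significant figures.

1.10 × 10^35 J/m³

[E]/[L]³ = [E]⁴/(ℏc)³; restore (ℏc)⁻³.
1 GeV⁴ → 1/(ℏc)³ × (1 GeV in J)⁴ = 2.10 × 10^37 J/m³.
Result: 5.27 × 10^-3 × 2.10 × 10^37 = 1.10 × 10^35 J/m³.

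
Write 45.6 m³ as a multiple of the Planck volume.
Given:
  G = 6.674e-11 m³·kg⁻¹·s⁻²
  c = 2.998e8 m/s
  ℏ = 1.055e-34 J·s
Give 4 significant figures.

1.080e106

Planck volume: V_P = (ℏG/c³)^(3/2) = 4.224e-105 m³.
45.6 / 4.224e-105 = 1.080e106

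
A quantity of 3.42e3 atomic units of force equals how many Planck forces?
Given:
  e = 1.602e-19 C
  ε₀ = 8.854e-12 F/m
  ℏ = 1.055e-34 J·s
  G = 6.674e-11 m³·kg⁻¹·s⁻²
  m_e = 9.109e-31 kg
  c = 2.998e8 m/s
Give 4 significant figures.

atomic unit of force: F_au = E_h/a₀ = m_e²e⁶/((4πε₀)³ℏ⁴) = 8.220e-8 N
Planck force: F_P = c⁴/G = 1.210e44 N
3.42e3 × 8.220e-8 / 1.210e44 = 2.322e-48

2.322e-48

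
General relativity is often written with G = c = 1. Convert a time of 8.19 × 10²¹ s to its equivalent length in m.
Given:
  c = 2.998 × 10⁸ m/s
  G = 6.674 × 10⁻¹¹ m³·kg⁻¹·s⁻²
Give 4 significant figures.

Time → length via c.
8.19 × 10²¹ s × (c) = 2.455 × 10³⁰ m

2.455 × 10³⁰ m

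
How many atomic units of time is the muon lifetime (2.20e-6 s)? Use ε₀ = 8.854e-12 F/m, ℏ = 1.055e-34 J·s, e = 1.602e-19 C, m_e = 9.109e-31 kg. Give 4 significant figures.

atomic unit of time: τ_au = (4πε₀)²ℏ³/(m_e e⁴) = 2.423e-17 s.
2.20e-6 / 2.423e-17 = 9.080e10

9.080e10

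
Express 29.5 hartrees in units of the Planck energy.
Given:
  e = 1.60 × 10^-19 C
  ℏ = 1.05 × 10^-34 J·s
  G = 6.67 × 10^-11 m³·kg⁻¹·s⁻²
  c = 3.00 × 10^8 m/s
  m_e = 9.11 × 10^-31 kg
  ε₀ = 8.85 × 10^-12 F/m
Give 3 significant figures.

6.60 × 10^-26

hartree: E_h = m_e e⁴/(4πε₀ℏ)² = 4.38 × 10^-18 J
Planck energy: E_P = √(ℏc⁵/G) = 1.96 × 10^9 J
29.5 × 4.38 × 10^-18 / 1.96 × 10^9 = 6.60 × 10^-26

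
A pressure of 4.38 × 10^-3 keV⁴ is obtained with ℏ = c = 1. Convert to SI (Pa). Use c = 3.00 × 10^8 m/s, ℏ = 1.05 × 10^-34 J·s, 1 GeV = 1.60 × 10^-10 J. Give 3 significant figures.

9.18 × 10^10 Pa

Pressure is [E]/[L]³ = [E]⁴/(ℏc)³.
1 GeV⁴ → 1/(ℏc)³ × (1 GeV in J)⁴ = 2.10 × 10^37 Pa.
Convert the energy scale: 4.38 × 10^-3 keV⁴ = 4.38 × 10^-27 GeV⁴.
Result: 4.38 × 10^-27 × 2.10 × 10^37 = 9.18 × 10^10 Pa.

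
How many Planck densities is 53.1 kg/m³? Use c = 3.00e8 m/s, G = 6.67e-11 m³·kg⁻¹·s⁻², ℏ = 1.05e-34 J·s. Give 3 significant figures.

Planck density: ρ_P = c⁵/(ℏG²) = 5.20e96 kg/m³.
53.1 / 5.20e96 = 1.02e-95

1.02e-95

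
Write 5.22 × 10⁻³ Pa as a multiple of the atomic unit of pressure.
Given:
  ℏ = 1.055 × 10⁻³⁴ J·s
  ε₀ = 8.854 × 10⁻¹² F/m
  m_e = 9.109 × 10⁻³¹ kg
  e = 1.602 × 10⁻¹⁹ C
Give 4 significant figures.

1.782 × 10⁻¹⁶

atomic unit of pressure: P_au = E_h/a₀³ = m_e⁴e¹⁰/((4πε₀)⁵ℏ⁸) = 2.929 × 10¹³ Pa.
5.22 × 10⁻³ / 2.929 × 10¹³ = 1.782 × 10⁻¹⁶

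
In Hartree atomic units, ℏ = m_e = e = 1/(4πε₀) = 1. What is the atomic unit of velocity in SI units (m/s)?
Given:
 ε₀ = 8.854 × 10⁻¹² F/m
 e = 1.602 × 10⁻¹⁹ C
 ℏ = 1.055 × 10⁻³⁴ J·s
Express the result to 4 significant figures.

2.186 × 10⁶ m/s

The unique combination of the constants set to 1 with dimensions of velocity is v_au = e²/(4πε₀ℏ).
  = 2.566 × 10⁻³⁸ / 1.174 × 10⁻⁴⁴
  = 2.186 × 10⁶ m/s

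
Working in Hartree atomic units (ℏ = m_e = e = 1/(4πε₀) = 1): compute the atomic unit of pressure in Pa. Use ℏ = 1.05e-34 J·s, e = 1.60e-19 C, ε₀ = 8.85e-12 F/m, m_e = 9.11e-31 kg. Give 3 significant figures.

From ℏ = m_e = e = 1/(4πε₀) = 1 the pressure scale is P_au = E_h/a₀³ = m_e⁴e¹⁰/((4πε₀)⁵ℏ⁸).
E_h = 4.38e-18 J
a₀ = 5.26e-11 m
E_h/a₀³ = 3.01e13 Pa

3.01e13 Pa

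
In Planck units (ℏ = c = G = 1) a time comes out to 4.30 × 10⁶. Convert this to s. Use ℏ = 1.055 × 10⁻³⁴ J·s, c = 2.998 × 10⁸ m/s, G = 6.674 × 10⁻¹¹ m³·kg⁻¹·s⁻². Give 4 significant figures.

One Planck time: t_P = √(ℏG/c⁵) = 5.392 × 10⁻⁴⁴ s.
4.30 × 10⁶ × 5.392 × 10⁻⁴⁴ s = 2.319 × 10⁻³⁷ s

2.319 × 10⁻³⁷ s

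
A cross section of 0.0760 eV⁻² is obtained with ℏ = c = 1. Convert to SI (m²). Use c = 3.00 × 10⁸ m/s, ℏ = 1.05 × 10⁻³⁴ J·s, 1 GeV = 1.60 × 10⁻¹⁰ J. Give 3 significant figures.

Area is [L]² = [E]⁻²·(ℏc)²; restore (ℏc)².
1 GeV⁻² → (ℏc)² × (1 GeV in J)⁻² = 3.88 × 10⁻³² m².
Convert the energy scale: 0.0760 eV⁻² = 7.60 × 10¹⁶ GeV⁻².
Result: 7.60 × 10¹⁶ × 3.88 × 10⁻³² = 2.95 × 10⁻¹⁵ m².

2.95 × 10⁻¹⁵ m²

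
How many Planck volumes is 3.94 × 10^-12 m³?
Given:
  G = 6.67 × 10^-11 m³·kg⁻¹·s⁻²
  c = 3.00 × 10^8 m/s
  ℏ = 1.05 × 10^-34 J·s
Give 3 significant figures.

9.43 × 10^92

Planck volume: V_P = (ℏG/c³)^(3/2) = 4.18 × 10^-105 m³.
3.94 × 10^-12 / 4.18 × 10^-105 = 9.43 × 10^92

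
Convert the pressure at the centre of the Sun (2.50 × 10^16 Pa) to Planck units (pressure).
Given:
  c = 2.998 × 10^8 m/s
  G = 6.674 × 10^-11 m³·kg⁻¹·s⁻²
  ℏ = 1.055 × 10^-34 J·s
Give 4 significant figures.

Planck pressure: p_P = c⁷/(ℏG²) = 4.632 × 10^113 Pa.
2.50 × 10^16 / 4.632 × 10^113 = 5.397 × 10^-98

5.397 × 10^-98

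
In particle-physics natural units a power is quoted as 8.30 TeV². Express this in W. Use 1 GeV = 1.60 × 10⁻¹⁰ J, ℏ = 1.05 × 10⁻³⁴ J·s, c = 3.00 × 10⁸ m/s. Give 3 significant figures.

Power is [E]/[T] = [E]²/ℏ.
1 GeV² → 1/ℏ × (1 GeV in J)² = 2.44 × 10¹⁴ W.
Convert the energy scale: 8.30 TeV² = 8.30 × 10⁶ GeV².
Result: 8.30 × 10⁶ × 2.44 × 10¹⁴ = 2.02 × 10²¹ W.

2.02 × 10²¹ W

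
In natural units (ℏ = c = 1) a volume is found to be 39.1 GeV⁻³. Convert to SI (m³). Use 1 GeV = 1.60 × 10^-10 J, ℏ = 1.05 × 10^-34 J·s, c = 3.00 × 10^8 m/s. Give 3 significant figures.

2.98 × 10^-46 m³

Volume is [L]³ = [E]⁻³·(ℏc)³.
1 GeV⁻³ → (ℏc)³ × (1 GeV in J)⁻³ = 7.63 × 10^-48 m³.
Result: 39.1 × 7.63 × 10^-48 = 2.98 × 10^-46 m³.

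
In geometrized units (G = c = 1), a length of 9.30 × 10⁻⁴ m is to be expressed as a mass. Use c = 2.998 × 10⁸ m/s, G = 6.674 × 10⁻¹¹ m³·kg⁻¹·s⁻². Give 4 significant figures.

1.252 × 10²⁴ kg

Length → mass via c²/G.
9.30 × 10⁻⁴ m × (c²/G) = 1.252 × 10²⁴ kg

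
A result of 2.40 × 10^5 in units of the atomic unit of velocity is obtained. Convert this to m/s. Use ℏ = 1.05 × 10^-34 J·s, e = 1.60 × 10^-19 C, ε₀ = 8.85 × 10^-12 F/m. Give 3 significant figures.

5.26 × 10^11 m/s

One atomic unit of velocity: v_au = e²/(4πε₀ℏ) = 2.19 × 10^6 m/s.
2.40 × 10^5 × 2.19 × 10^6 m/s = 5.26 × 10^11 m/s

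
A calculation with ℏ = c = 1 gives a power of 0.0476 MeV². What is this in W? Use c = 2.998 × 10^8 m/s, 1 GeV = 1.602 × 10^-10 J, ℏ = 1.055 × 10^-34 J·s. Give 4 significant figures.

Power is [E]/[T] = [E]²/ℏ.
1 GeV² → 1/ℏ × (1 GeV in J)² = 2.433 × 10^14 W.
Convert the energy scale: 0.0476 MeV² = 4.76 × 10^-8 GeV².
Result: 4.76 × 10^-8 × 2.433 × 10^14 = 1.158 × 10^7 W.

1.158 × 10^7 W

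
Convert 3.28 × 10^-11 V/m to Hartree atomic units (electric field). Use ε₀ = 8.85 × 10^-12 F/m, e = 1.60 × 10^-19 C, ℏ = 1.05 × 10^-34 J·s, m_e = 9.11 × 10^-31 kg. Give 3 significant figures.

6.30 × 10^-23

atomic unit of electric field: E_au = E_h/(e a₀) = m_e²e⁵/((4πε₀)³ℏ⁴) = 5.20 × 10^11 V/m.
3.28 × 10^-11 / 5.20 × 10^11 = 6.30 × 10^-23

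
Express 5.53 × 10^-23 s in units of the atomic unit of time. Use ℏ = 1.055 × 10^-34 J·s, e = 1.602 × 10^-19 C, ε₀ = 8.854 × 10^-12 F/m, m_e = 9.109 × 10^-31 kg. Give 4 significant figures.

2.282 × 10^-6

atomic unit of time: τ_au = (4πε₀)²ℏ³/(m_e e⁴) = 2.423 × 10^-17 s.
5.53 × 10^-23 / 2.423 × 10^-17 = 2.282 × 10^-6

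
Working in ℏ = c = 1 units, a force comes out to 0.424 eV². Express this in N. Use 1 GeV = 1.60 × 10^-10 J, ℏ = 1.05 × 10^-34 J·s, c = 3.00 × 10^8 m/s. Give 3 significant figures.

Force is [E]/[L] = [E]²/(ℏc); restore (ℏc)⁻¹.
1 GeV² → 1/(ℏc) × (1 GeV in J)² = 8.13 × 10^5 N.
Convert the energy scale: 0.424 eV² = 4.24 × 10^-19 GeV².
Result: 4.24 × 10^-19 × 8.13 × 10^5 = 3.45 × 10^-13 N.

3.45 × 10^-13 N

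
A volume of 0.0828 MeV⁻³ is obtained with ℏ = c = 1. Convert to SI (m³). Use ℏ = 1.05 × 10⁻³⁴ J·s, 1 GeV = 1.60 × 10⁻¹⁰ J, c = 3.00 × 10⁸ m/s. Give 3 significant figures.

Volume is [L]³ = [E]⁻³·(ℏc)³.
1 GeV⁻³ → (ℏc)³ × (1 GeV in J)⁻³ = 7.63 × 10⁻⁴⁸ m³.
Convert the energy scale: 0.0828 MeV⁻³ = 8.28 × 10⁷ GeV⁻³.
Result: 8.28 × 10⁷ × 7.63 × 10⁻⁴⁸ = 6.32 × 10⁻⁴⁰ m³.

6.32 × 10⁻⁴⁰ m³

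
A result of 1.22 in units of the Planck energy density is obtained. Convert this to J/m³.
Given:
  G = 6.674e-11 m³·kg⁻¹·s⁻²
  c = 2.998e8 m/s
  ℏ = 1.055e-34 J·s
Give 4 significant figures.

One Planck energy density: u_P = c⁷/(ℏG²) = 4.632e113 J/m³.
1.22 × 4.632e113 J/m³ = 5.651e113 J/m³

5.651e113 J/m³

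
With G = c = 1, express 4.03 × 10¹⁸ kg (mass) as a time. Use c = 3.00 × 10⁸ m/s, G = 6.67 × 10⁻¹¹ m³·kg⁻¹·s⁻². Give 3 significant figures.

Mass → time via G/c³.
4.03 × 10¹⁸ kg × (G/c³) = 9.96 × 10⁻¹⁸ s

9.96 × 10⁻¹⁸ s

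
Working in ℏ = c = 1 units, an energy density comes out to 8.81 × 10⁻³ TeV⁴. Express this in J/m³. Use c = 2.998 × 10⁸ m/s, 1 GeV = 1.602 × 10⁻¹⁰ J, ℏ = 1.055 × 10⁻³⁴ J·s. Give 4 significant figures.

[E]/[L]³ = [E]⁴/(ℏc)³; restore (ℏc)⁻³.
1 GeV⁴ → 1/(ℏc)³ × (1 GeV in J)⁴ = 2.082 × 10³⁷ J/m³.
Convert the energy scale: 8.81 × 10⁻³ TeV⁴ = 8.81 × 10⁹ GeV⁴.
Result: 8.81 × 10⁹ × 2.082 × 10³⁷ = 1.834 × 10⁴⁷ J/m³.

1.834 × 10⁴⁷ J/m³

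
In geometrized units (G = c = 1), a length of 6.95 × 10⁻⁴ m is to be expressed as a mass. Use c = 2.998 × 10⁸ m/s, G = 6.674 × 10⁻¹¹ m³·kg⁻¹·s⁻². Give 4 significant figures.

9.360 × 10²³ kg

Length → mass via c²/G.
6.95 × 10⁻⁴ m × (c²/G) = 9.360 × 10²³ kg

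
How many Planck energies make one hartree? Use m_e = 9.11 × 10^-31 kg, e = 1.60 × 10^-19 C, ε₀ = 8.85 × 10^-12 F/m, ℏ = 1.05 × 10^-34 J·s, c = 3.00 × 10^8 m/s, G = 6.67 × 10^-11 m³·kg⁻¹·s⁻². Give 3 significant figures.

2.24 × 10^-27

hartree: E_h = m_e e⁴/(4πε₀ℏ)² = 4.38 × 10^-18 J
Planck energy: E_P = √(ℏc⁵/G) = 1.96 × 10^9 J
ratio = 4.38 × 10^-18 / 1.96 × 10^9 = 2.24 × 10^-27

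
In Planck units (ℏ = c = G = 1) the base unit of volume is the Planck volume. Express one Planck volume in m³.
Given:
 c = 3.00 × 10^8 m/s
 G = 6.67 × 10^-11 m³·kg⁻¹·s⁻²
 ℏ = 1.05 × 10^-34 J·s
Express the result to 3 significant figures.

V_P = (ℏG/c³)^(3/2)
  = √(1.75 × 10^-209)
  = 4.18 × 10^-105 m³

4.18 × 10^-105 m³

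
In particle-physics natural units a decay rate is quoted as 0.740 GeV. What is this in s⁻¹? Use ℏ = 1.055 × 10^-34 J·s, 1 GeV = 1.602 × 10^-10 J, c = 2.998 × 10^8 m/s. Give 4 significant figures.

A rate is [E]/ℏ; divide by ℏ.
1 GeV → 1/ℏ × (1 GeV in J) = 1.518 × 10^24 s⁻¹.
Result: 0.740 × 1.518 × 10^24 = 1.124 × 10^24 s⁻¹.

1.124 × 10^24 s⁻¹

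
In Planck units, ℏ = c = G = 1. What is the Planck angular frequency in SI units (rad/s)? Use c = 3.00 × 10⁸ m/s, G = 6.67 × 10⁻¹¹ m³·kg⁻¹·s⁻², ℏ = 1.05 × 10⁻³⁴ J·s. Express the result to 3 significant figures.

From ℏ = c = G = 1 the angular frequency scale is ω_P = √(c⁵/(ℏG)).
  = √(3.47 × 10⁸⁶)
  = 1.86 × 10⁴³ rad/s

1.86 × 10⁴³ rad/s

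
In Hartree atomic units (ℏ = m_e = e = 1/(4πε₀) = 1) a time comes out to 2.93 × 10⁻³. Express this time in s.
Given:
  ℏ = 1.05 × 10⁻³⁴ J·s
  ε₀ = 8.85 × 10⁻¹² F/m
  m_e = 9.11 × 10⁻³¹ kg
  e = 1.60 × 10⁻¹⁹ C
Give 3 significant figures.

7.03 × 10⁻²⁰ s

One atomic unit of time: τ_au = (4πε₀)²ℏ³/(m_e e⁴) = 2.40 × 10⁻¹⁷ s.
2.93 × 10⁻³ × 2.40 × 10⁻¹⁷ s = 7.03 × 10⁻²⁰ s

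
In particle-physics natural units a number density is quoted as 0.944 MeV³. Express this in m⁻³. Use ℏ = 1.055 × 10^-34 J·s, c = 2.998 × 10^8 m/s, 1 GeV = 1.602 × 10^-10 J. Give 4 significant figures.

1.227 × 10^38 m⁻³

Number density is [L]⁻³ = [E]³/(ℏc)³.
1 GeV³ → 1/(ℏc)³ × (1 GeV in J)³ = 1.299 × 10^47 m⁻³.
Convert the energy scale: 0.944 MeV³ = 9.44 × 10^-10 GeV³.
Result: 9.44 × 10^-10 × 1.299 × 10^47 = 1.227 × 10^38 m⁻³.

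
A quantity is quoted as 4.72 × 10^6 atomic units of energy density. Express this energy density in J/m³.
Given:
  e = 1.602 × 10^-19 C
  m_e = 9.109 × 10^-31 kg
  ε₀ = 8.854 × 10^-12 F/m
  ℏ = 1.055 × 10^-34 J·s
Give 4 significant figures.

One atomic unit of energy density: u_au = E_h/a₀³ = m_e⁴e¹⁰/((4πε₀)⁵ℏ⁸) = 2.929 × 10^13 J/m³.
4.72 × 10^6 × 2.929 × 10^13 J/m³ = 1.383 × 10^20 J/m³

1.383 × 10^20 J/m³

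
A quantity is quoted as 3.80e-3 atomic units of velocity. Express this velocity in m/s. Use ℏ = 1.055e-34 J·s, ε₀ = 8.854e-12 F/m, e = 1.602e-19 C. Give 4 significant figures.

8.308e3 m/s

One atomic unit of velocity: v_au = e²/(4πε₀ℏ) = 2.186e6 m/s.
3.80e-3 × 2.186e6 m/s = 8.308e3 m/s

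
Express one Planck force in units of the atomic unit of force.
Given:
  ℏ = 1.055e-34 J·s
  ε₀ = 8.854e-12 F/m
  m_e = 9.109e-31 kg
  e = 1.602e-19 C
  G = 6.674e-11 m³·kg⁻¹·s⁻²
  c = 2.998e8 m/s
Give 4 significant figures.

Planck force: F_P = c⁴/G = 1.210e44 N
atomic unit of force: F_au = E_h/a₀ = m_e²e⁶/((4πε₀)³ℏ⁴) = 8.220e-8 N
ratio = 1.210e44 / 8.220e-8 = 1.473e51

1.473e51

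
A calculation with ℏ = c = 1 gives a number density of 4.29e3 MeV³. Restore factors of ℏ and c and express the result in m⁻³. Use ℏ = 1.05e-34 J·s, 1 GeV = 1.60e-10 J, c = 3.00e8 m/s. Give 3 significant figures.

5.62e41 m⁻³

Number density is [L]⁻³ = [E]³/(ℏc)³.
1 GeV³ → 1/(ℏc)³ × (1 GeV in J)³ = 1.31e47 m⁻³.
Convert the energy scale: 4.29e3 MeV³ = 4.29e-6 GeV³.
Result: 4.29e-6 × 1.31e47 = 5.62e41 m⁻³.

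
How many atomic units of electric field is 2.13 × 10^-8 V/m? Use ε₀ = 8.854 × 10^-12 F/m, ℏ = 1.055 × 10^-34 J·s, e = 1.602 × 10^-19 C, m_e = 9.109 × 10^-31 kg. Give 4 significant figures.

4.151 × 10^-20

atomic unit of electric field: E_au = E_h/(e a₀) = m_e²e⁵/((4πε₀)³ℏ⁴) = 5.131 × 10^11 V/m.
2.13 × 10^-8 / 5.131 × 10^11 = 4.151 × 10^-20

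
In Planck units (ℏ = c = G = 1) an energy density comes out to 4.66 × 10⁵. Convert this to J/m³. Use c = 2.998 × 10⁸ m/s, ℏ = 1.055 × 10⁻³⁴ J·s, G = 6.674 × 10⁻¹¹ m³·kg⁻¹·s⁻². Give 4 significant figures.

2.159 × 10¹¹⁹ J/m³

One Planck energy density: u_P = c⁷/(ℏG²) = 4.632 × 10¹¹³ J/m³.
4.66 × 10⁵ × 4.632 × 10¹¹³ J/m³ = 2.159 × 10¹¹⁹ J/m³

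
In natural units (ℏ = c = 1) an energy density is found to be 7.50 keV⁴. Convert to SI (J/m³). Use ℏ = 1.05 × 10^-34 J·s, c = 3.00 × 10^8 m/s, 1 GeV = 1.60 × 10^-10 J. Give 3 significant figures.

[E]/[L]³ = [E]⁴/(ℏc)³; restore (ℏc)⁻³.
1 GeV⁴ → 1/(ℏc)³ × (1 GeV in J)⁴ = 2.10 × 10^37 J/m³.
Convert the energy scale: 7.50 keV⁴ = 7.50 × 10^-24 GeV⁴.
Result: 7.50 × 10^-24 × 2.10 × 10^37 = 1.57 × 10^14 J/m³.

1.57 × 10^14 J/m³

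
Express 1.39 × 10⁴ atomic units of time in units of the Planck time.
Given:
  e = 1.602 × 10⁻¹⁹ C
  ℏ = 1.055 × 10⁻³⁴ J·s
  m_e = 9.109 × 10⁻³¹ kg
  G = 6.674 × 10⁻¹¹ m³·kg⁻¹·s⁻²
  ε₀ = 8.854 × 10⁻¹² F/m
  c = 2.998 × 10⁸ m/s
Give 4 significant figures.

6.246 × 10³⁰

atomic unit of time: τ_au = (4πε₀)²ℏ³/(m_e e⁴) = 2.423 × 10⁻¹⁷ s
Planck time: t_P = √(ℏG/c⁵) = 5.392 × 10⁻⁴⁴ s
1.39 × 10⁴ × 2.423 × 10⁻¹⁷ / 5.392 × 10⁻⁴⁴ = 6.246 × 10³⁰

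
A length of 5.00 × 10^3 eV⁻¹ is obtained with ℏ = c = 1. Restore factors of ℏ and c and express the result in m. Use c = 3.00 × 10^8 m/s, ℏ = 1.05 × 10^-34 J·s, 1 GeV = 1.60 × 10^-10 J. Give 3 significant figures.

9.84 × 10^-4 m

A length is [E]⁻¹ in ℏ=c=1; restore one factor of ℏc.
1 GeV⁻¹ → ℏc × (1 GeV in J)⁻¹ = 1.97 × 10^-16 m.
Convert the energy scale: 5.00 × 10^3 eV⁻¹ = 5.00 × 10^12 GeV⁻¹.
Result: 5.00 × 10^12 × 1.97 × 10^-16 = 9.84 × 10^-4 m.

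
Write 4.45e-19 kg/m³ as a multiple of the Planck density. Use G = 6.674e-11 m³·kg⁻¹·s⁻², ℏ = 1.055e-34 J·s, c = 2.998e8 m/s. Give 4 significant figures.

8.634e-116

Planck density: ρ_P = c⁵/(ℏG²) = 5.154e96 kg/m³.
4.45e-19 / 5.154e96 = 8.634e-116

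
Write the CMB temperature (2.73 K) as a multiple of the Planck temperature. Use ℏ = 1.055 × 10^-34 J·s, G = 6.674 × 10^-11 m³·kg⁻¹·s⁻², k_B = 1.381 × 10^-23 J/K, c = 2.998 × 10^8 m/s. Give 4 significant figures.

1.927 × 10^-32

Planck temperature: T_P = √(ℏc⁵/G) / k_B = 1.417 × 10^32 K.
2.73 / 1.417 × 10^32 = 1.927 × 10^-32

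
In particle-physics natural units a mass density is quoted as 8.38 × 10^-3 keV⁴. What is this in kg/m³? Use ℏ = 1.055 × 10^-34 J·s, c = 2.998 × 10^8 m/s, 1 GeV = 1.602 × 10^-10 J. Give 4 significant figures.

1.941 × 10^-6 kg/m³

Mass density is [E]/(c²[L]³) = [E]⁴/(ℏ³c⁵).
1 GeV⁴ → 1/(ℏ³c⁵) × (1 GeV in J)⁴ = 2.316 × 10^20 kg/m³.
Convert the energy scale: 8.38 × 10^-3 keV⁴ = 8.38 × 10^-27 GeV⁴.
Result: 8.38 × 10^-27 × 2.316 × 10^20 = 1.941 × 10^-6 kg/m³.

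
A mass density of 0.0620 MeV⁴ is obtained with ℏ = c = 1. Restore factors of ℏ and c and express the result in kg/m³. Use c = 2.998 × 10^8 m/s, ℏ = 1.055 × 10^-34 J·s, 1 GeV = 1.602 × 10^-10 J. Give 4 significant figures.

Mass density is [E]/(c²[L]³) = [E]⁴/(ℏ³c⁵).
1 GeV⁴ → 1/(ℏ³c⁵) × (1 GeV in J)⁴ = 2.316 × 10^20 kg/m³.
Convert the energy scale: 0.0620 MeV⁴ = 6.20 × 10^-14 GeV⁴.
Result: 6.20 × 10^-14 × 2.316 × 10^20 = 1.436 × 10^7 kg/m³.

1.436 × 10^7 kg/m³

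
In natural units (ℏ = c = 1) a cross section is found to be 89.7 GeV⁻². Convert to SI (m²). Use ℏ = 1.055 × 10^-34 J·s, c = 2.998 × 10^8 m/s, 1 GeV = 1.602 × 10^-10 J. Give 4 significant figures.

3.497 × 10^-30 m²

Area is [L]² = [E]⁻²·(ℏc)²; restore (ℏc)².
1 GeV⁻² → (ℏc)² × (1 GeV in J)⁻² = 3.898 × 10^-32 m².
Result: 89.7 × 3.898 × 10^-32 = 3.497 × 10^-30 m².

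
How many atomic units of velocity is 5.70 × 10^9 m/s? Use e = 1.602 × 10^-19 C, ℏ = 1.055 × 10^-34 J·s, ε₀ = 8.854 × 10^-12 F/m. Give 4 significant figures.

2.607 × 10^3

atomic unit of velocity: v_au = e²/(4πε₀ℏ) = 2.186 × 10^6 m/s.
5.70 × 10^9 / 2.186 × 10^6 = 2.607 × 10^3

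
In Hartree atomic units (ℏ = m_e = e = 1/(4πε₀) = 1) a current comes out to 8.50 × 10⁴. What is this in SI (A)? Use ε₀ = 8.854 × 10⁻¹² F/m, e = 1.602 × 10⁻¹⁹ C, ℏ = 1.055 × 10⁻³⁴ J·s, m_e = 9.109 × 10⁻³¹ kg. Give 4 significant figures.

One atomic unit of electric current: I_au = e E_h/ℏ = m_e e⁵/((4πε₀)²ℏ³) = 6.612 × 10⁻³ A.
8.50 × 10⁴ × 6.612 × 10⁻³ A = 562 A

562 A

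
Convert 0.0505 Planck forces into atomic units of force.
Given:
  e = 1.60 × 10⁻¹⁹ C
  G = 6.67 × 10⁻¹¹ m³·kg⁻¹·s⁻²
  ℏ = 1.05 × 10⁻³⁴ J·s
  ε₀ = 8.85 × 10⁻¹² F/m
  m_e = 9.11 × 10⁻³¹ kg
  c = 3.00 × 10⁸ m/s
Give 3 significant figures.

Planck force: F_P = c⁴/G = 1.21 × 10⁴⁴ N
atomic unit of force: F_au = E_h/a₀ = m_e²e⁶/((4πε₀)³ℏ⁴) = 8.33 × 10⁻⁸ N
0.0505 × 1.21 × 10⁴⁴ / 8.33 × 10⁻⁸ = 7.36 × 10⁴⁹

7.36 × 10⁴⁹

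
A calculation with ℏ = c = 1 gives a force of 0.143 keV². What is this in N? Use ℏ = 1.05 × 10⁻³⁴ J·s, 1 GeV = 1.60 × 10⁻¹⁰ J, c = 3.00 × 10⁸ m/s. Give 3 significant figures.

Force is [E]/[L] = [E]²/(ℏc); restore (ℏc)⁻¹.
1 GeV² → 1/(ℏc) × (1 GeV in J)² = 8.13 × 10⁵ N.
Convert the energy scale: 0.143 keV² = 1.43 × 10⁻¹³ GeV².
Result: 1.43 × 10⁻¹³ × 8.13 × 10⁵ = 1.16 × 10⁻⁷ N.

1.16 × 10⁻⁷ N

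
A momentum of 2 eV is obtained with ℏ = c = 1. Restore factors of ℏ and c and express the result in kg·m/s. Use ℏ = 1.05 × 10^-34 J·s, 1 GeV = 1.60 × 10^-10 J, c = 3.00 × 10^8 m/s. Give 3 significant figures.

Momentum is [E]/c; divide by c.
1 GeV → 1/c × (1 GeV in J) = 5.33 × 10^-19 kg·m/s.
Convert the energy scale: 2 eV = 2.00 × 10^-9 GeV.
Result: 2.00 × 10^-9 × 5.33 × 10^-19 = 1.07 × 10^-27 kg·m/s.

1.07 × 10^-27 kg·m/s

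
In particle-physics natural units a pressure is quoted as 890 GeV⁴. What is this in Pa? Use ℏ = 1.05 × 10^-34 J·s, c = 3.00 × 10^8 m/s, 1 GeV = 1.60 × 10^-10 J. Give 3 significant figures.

1.87 × 10^40 Pa

Pressure is [E]/[L]³ = [E]⁴/(ℏc)³.
1 GeV⁴ → 1/(ℏc)³ × (1 GeV in J)⁴ = 2.10 × 10^37 Pa.
Result: 890 × 2.10 × 10^37 = 1.87 × 10^40 Pa.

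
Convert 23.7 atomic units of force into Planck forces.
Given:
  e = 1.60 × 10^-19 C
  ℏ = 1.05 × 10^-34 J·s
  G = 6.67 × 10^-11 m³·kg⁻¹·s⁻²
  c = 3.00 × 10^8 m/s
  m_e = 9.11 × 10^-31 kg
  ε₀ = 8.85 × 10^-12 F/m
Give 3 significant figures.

1.63 × 10^-50

atomic unit of force: F_au = E_h/a₀ = m_e²e⁶/((4πε₀)³ℏ⁴) = 8.33 × 10^-8 N
Planck force: F_P = c⁴/G = 1.21 × 10^44 N
23.7 × 8.33 × 10^-8 / 1.21 × 10^44 = 1.63 × 10^-50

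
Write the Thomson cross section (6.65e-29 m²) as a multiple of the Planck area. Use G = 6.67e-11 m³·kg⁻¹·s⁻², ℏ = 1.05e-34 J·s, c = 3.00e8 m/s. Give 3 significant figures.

Planck area: A_P = ℏG/c³ = 2.59e-70 m².
6.65e-29 / 2.59e-70 = 2.56e41

2.56e41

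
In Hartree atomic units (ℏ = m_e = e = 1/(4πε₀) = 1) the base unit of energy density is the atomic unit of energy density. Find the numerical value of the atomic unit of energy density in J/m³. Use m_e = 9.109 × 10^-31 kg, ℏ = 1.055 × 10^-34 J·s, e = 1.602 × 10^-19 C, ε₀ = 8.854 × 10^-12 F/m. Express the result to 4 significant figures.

u_au = E_h/a₀³ = m_e⁴e¹⁰/((4πε₀)⁵ℏ⁸)
E_h = 4.354 × 10^-18 J
a₀ = 5.297 × 10^-11 m
E_h/a₀³ = 2.929 × 10^13 J/m³

2.929 × 10^13 J/m³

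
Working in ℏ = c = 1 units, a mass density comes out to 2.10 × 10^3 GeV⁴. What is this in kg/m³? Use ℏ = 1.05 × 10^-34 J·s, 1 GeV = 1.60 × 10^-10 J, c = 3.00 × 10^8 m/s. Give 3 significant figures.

4.89 × 10^23 kg/m³

Mass density is [E]/(c²[L]³) = [E]⁴/(ℏ³c⁵).
1 GeV⁴ → 1/(ℏ³c⁵) × (1 GeV in J)⁴ = 2.33 × 10^20 kg/m³.
Result: 2.10 × 10^3 × 2.33 × 10^20 = 4.89 × 10^23 kg/m³.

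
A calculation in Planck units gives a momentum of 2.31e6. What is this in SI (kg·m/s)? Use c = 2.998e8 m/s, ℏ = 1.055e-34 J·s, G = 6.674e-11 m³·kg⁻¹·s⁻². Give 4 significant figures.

1.508e7 kg·m/s

One Planck momentum: p_P = √(ℏc³/G) = 6.527 kg·m/s.
2.31e6 × 6.527 kg·m/s = 1.508e7 kg·m/s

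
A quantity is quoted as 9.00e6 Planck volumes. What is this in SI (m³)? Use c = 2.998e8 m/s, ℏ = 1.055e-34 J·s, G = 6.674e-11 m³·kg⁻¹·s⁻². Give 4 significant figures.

3.802e-98 m³

One Planck volume: V_P = (ℏG/c³)^(3/2) = 4.224e-105 m³.
9.00e6 × 4.224e-105 m³ = 3.802e-98 m³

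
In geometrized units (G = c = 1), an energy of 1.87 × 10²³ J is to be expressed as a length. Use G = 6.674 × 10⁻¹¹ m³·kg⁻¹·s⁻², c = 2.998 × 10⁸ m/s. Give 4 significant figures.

1.545 × 10⁻²¹ m

Energy → length via G/c⁴.
1.87 × 10²³ J × (G/c⁴) = 1.545 × 10⁻²¹ m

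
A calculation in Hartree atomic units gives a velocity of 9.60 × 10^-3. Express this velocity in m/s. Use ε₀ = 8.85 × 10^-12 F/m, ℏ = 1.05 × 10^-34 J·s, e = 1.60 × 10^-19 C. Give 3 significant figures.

One atomic unit of velocity: v_au = e²/(4πε₀ℏ) = 2.19 × 10^6 m/s.
9.60 × 10^-3 × 2.19 × 10^6 m/s = 2.10 × 10^4 m/s

2.10 × 10^4 m/s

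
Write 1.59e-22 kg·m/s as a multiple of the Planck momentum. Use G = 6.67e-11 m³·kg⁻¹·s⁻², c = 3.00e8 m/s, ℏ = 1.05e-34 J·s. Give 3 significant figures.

2.44e-23

Planck momentum: p_P = √(ℏc³/G) = 6.52 kg·m/s.
1.59e-22 / 6.52 = 2.44e-23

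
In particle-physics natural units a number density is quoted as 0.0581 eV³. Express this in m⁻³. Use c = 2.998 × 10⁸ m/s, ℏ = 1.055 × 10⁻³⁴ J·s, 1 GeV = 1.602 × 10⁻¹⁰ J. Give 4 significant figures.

7.549 × 10¹⁸ m⁻³

Number density is [L]⁻³ = [E]³/(ℏc)³.
1 GeV³ → 1/(ℏc)³ × (1 GeV in J)³ = 1.299 × 10⁴⁷ m⁻³.
Convert the energy scale: 0.0581 eV³ = 5.81 × 10⁻²⁹ GeV³.
Result: 5.81 × 10⁻²⁹ × 1.299 × 10⁴⁷ = 7.549 × 10¹⁸ m⁻³.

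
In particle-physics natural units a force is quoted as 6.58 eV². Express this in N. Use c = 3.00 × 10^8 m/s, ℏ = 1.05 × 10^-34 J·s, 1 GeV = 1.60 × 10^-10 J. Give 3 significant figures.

5.35 × 10^-12 N

Force is [E]/[L] = [E]²/(ℏc); restore (ℏc)⁻¹.
1 GeV² → 1/(ℏc) × (1 GeV in J)² = 8.13 × 10^5 N.
Convert the energy scale: 6.58 eV² = 6.58 × 10^-18 GeV².
Result: 6.58 × 10^-18 × 8.13 × 10^5 = 5.35 × 10^-12 N.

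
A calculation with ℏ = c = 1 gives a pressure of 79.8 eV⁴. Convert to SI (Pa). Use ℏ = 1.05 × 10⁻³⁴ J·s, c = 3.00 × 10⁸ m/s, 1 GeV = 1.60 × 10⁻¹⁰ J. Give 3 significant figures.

Pressure is [E]/[L]³ = [E]⁴/(ℏc)³.
1 GeV⁴ → 1/(ℏc)³ × (1 GeV in J)⁴ = 2.10 × 10³⁷ Pa.
Convert the energy scale: 79.8 eV⁴ = 7.98 × 10⁻³⁵ GeV⁴.
Result: 7.98 × 10⁻³⁵ × 2.10 × 10³⁷ = 1.67 × 10³ Pa.

1.67 × 10³ Pa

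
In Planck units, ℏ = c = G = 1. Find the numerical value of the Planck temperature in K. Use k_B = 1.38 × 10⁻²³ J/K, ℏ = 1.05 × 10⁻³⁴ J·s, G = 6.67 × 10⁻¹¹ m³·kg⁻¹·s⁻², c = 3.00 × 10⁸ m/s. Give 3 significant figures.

1.42 × 10³² K

Dimensional analysis gives T_P = √(ℏc⁵/G) / k_B.
  = √(3.83 × 10¹⁸) × 7.25 × 10²²
  = 1.42 × 10³² K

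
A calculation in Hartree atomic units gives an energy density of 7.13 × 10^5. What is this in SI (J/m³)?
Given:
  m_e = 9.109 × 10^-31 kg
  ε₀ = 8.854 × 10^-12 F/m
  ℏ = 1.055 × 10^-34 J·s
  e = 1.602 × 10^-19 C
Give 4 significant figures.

2.088 × 10^19 J/m³

One atomic unit of energy density: u_au = E_h/a₀³ = m_e⁴e¹⁰/((4πε₀)⁵ℏ⁸) = 2.929 × 10^13 J/m³.
7.13 × 10^5 × 2.929 × 10^13 J/m³ = 2.088 × 10^19 J/m³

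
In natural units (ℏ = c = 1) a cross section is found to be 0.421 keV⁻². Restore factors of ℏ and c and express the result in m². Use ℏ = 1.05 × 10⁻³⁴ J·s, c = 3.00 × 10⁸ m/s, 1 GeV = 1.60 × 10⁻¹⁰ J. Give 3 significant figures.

Area is [L]² = [E]⁻²·(ℏc)²; restore (ℏc)².
1 GeV⁻² → (ℏc)² × (1 GeV in J)⁻² = 3.88 × 10⁻³² m².
Convert the energy scale: 0.421 keV⁻² = 4.21 × 10¹¹ GeV⁻².
Result: 4.21 × 10¹¹ × 3.88 × 10⁻³² = 1.63 × 10⁻²⁰ m².

1.63 × 10⁻²⁰ m²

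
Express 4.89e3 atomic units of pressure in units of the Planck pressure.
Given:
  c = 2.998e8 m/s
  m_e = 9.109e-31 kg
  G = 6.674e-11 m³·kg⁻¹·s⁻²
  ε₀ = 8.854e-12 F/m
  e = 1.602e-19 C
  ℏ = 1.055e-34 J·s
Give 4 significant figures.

atomic unit of pressure: P_au = E_h/a₀³ = m_e⁴e¹⁰/((4πε₀)⁵ℏ⁸) = 2.929e13 Pa
Planck pressure: p_P = c⁷/(ℏG²) = 4.632e113 Pa
4.89e3 × 2.929e13 / 4.632e113 = 3.092e-97

3.092e-97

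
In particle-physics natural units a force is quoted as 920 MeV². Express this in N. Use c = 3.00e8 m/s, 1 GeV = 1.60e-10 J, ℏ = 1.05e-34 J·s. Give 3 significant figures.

748 N

Force is [E]/[L] = [E]²/(ℏc); restore (ℏc)⁻¹.
1 GeV² → 1/(ℏc) × (1 GeV in J)² = 8.13e5 N.
Convert the energy scale: 920 MeV² = 9.20e-4 GeV².
Result: 9.20e-4 × 8.13e5 = 748 N.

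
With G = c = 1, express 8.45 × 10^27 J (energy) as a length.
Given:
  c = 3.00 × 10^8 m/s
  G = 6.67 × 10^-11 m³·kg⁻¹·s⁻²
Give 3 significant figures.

6.96 × 10^-17 m

Energy → length via G/c⁴.
8.45 × 10^27 J × (G/c⁴) = 6.96 × 10^-17 m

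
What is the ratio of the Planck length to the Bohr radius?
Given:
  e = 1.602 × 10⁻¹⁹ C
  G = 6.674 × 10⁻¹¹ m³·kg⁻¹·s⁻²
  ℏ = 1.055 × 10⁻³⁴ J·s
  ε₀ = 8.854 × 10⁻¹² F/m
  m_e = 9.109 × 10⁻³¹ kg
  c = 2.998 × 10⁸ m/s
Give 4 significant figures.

Planck length: ℓ_P = √(ℏG/c³) = 1.616 × 10⁻³⁵ m
Bohr radius: a₀ = 4πε₀ℏ²/(m_e e²) = 5.297 × 10⁻¹¹ m
ratio = 1.616 × 10⁻³⁵ / 5.297 × 10⁻¹¹ = 3.051 × 10⁻²⁵

3.051 × 10⁻²⁵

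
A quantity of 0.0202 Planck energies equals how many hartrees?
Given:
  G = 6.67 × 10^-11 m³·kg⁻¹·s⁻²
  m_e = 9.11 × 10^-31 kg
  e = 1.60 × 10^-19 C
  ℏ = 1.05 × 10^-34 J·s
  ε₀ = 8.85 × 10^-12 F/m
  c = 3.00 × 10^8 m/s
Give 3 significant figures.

Planck energy: E_P = √(ℏc⁵/G) = 1.96 × 10^9 J
hartree: E_h = m_e e⁴/(4πε₀ℏ)² = 4.38 × 10^-18 J
0.0202 × 1.96 × 10^9 / 4.38 × 10^-18 = 9.02 × 10^24

9.02 × 10^24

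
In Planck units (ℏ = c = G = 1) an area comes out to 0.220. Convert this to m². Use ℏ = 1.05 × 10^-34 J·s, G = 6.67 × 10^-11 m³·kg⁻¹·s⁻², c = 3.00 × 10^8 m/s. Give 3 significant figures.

5.71 × 10^-71 m²

One Planck area: A_P = ℏG/c³ = 2.59 × 10^-70 m².
0.220 × 2.59 × 10^-70 m² = 5.71 × 10^-71 m²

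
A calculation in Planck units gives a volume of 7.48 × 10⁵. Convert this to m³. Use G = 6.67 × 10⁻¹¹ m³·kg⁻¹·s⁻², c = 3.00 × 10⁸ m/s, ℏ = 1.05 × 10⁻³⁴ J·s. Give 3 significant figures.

One Planck volume: V_P = (ℏG/c³)^(3/2) = 4.18 × 10⁻¹⁰⁵ m³.
7.48 × 10⁵ × 4.18 × 10⁻¹⁰⁵ m³ = 3.12 × 10⁻⁹⁹ m³

3.12 × 10⁻⁹⁹ m³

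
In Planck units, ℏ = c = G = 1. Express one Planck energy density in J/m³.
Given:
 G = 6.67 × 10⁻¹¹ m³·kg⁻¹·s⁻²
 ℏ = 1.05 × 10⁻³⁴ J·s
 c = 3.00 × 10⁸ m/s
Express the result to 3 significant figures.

The unique combination of the constants set to 1 with dimensions of energy density is u_P = c⁷/(ℏG²).
  = 2.19 × 10⁵⁹ / 4.67 × 10⁻⁵⁵
  = 4.68 × 10¹¹³ J/m³

4.68 × 10¹¹³ J/m³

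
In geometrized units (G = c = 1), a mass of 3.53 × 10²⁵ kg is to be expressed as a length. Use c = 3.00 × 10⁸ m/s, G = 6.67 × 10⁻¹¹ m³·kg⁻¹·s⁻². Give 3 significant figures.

In G = c = 1 units mass has dimensions of length; the conversion factor is G/c².
3.53 × 10²⁵ kg × (G/c²) = 0.0262 m

0.0262 m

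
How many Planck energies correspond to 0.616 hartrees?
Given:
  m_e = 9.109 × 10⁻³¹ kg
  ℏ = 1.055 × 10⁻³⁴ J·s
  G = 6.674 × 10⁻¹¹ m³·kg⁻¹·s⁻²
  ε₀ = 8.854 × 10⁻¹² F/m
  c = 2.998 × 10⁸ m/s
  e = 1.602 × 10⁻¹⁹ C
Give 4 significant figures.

1.371 × 10⁻²⁷

hartree: E_h = m_e e⁴/(4πε₀ℏ)² = 4.354 × 10⁻¹⁸ J
Planck energy: E_P = √(ℏc⁵/G) = 1.957 × 10⁹ J
0.616 × 4.354 × 10⁻¹⁸ / 1.957 × 10⁹ = 1.371 × 10⁻²⁷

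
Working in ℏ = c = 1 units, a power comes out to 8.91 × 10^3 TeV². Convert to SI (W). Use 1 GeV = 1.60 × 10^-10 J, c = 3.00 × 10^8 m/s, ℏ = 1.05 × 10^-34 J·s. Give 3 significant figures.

Power is [E]/[T] = [E]²/ℏ.
1 GeV² → 1/ℏ × (1 GeV in J)² = 2.44 × 10^14 W.
Convert the energy scale: 8.91 × 10^3 TeV² = 8.91 × 10^9 GeV².
Result: 8.91 × 10^9 × 2.44 × 10^14 = 2.17 × 10^24 W.

2.17 × 10^24 W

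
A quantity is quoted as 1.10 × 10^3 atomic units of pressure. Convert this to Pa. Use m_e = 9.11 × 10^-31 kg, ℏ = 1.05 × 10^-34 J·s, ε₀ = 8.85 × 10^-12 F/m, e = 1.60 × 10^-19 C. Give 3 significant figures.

3.31 × 10^16 Pa

One atomic unit of pressure: P_au = E_h/a₀³ = m_e⁴e¹⁰/((4πε₀)⁵ℏ⁸) = 3.01 × 10^13 Pa.
1.10 × 10^3 × 3.01 × 10^13 Pa = 3.31 × 10^16 Pa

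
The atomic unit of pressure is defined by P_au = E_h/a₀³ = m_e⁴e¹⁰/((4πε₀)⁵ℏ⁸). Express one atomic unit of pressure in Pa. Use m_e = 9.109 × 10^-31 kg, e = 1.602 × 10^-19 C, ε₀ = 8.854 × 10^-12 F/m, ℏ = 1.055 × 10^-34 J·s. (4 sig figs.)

2.929 × 10^13 Pa

P_au = E_h/a₀³ = m_e⁴e¹⁰/((4πε₀)⁵ℏ⁸)
E_h = 4.354 × 10^-18 J
a₀ = 5.297 × 10^-11 m
E_h/a₀³ = 2.929 × 10^13 Pa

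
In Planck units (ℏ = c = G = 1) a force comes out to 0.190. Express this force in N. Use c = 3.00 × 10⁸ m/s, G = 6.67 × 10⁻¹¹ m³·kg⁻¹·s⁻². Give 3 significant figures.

One Planck force: F_P = c⁴/G = 1.21 × 10⁴⁴ N.
0.190 × 1.21 × 10⁴⁴ N = 2.31 × 10⁴³ N

2.31 × 10⁴³ N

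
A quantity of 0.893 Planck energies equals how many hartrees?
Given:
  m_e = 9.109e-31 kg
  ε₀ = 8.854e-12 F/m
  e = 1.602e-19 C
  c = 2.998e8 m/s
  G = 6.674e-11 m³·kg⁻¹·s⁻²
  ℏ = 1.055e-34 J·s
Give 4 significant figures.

Planck energy: E_P = √(ℏc⁵/G) = 1.957e9 J
hartree: E_h = m_e e⁴/(4πε₀ℏ)² = 4.354e-18 J
0.893 × 1.957e9 / 4.354e-18 = 4.013e26

4.013e26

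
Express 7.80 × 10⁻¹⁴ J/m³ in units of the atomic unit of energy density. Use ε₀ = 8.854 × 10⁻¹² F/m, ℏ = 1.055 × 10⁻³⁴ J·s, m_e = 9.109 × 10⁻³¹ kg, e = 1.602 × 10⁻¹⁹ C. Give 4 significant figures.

2.663 × 10⁻²⁷

atomic unit of energy density: u_au = E_h/a₀³ = m_e⁴e¹⁰/((4πε₀)⁵ℏ⁸) = 2.929 × 10¹³ J/m³.
7.80 × 10⁻¹⁴ / 2.929 × 10¹³ = 2.663 × 10⁻²⁷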